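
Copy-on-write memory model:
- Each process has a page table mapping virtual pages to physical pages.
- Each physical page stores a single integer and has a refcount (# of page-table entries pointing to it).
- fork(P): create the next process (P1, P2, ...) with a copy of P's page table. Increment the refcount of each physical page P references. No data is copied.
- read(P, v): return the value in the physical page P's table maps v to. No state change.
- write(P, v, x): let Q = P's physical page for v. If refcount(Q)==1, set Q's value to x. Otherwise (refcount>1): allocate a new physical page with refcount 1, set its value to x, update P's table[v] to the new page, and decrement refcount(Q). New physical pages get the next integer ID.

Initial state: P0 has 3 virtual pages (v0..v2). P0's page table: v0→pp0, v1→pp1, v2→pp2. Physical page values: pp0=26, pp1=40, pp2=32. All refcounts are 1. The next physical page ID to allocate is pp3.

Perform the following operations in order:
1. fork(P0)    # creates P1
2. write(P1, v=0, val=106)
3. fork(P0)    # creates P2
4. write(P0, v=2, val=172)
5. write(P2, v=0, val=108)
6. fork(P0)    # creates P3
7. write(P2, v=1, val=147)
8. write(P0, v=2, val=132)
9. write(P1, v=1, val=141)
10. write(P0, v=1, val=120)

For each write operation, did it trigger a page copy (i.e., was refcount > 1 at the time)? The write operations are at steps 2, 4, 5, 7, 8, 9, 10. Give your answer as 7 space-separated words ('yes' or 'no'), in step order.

Op 1: fork(P0) -> P1. 3 ppages; refcounts: pp0:2 pp1:2 pp2:2
Op 2: write(P1, v0, 106). refcount(pp0)=2>1 -> COPY to pp3. 4 ppages; refcounts: pp0:1 pp1:2 pp2:2 pp3:1
Op 3: fork(P0) -> P2. 4 ppages; refcounts: pp0:2 pp1:3 pp2:3 pp3:1
Op 4: write(P0, v2, 172). refcount(pp2)=3>1 -> COPY to pp4. 5 ppages; refcounts: pp0:2 pp1:3 pp2:2 pp3:1 pp4:1
Op 5: write(P2, v0, 108). refcount(pp0)=2>1 -> COPY to pp5. 6 ppages; refcounts: pp0:1 pp1:3 pp2:2 pp3:1 pp4:1 pp5:1
Op 6: fork(P0) -> P3. 6 ppages; refcounts: pp0:2 pp1:4 pp2:2 pp3:1 pp4:2 pp5:1
Op 7: write(P2, v1, 147). refcount(pp1)=4>1 -> COPY to pp6. 7 ppages; refcounts: pp0:2 pp1:3 pp2:2 pp3:1 pp4:2 pp5:1 pp6:1
Op 8: write(P0, v2, 132). refcount(pp4)=2>1 -> COPY to pp7. 8 ppages; refcounts: pp0:2 pp1:3 pp2:2 pp3:1 pp4:1 pp5:1 pp6:1 pp7:1
Op 9: write(P1, v1, 141). refcount(pp1)=3>1 -> COPY to pp8. 9 ppages; refcounts: pp0:2 pp1:2 pp2:2 pp3:1 pp4:1 pp5:1 pp6:1 pp7:1 pp8:1
Op 10: write(P0, v1, 120). refcount(pp1)=2>1 -> COPY to pp9. 10 ppages; refcounts: pp0:2 pp1:1 pp2:2 pp3:1 pp4:1 pp5:1 pp6:1 pp7:1 pp8:1 pp9:1

yes yes yes yes yes yes yes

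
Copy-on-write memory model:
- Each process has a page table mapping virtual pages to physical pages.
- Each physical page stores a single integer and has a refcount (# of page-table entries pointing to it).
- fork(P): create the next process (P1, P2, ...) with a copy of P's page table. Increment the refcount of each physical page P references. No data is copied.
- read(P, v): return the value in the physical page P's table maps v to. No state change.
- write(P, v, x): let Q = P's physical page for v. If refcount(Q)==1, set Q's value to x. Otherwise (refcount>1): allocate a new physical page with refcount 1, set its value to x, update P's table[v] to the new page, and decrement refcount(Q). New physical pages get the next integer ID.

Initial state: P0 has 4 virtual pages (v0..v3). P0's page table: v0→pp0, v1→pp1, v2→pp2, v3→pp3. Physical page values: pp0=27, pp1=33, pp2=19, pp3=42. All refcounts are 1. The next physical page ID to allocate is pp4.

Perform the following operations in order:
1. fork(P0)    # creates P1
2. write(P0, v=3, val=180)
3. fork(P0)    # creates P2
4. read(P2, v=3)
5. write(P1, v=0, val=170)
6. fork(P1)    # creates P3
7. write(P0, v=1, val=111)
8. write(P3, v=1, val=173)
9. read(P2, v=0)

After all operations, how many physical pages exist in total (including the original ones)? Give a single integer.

Op 1: fork(P0) -> P1. 4 ppages; refcounts: pp0:2 pp1:2 pp2:2 pp3:2
Op 2: write(P0, v3, 180). refcount(pp3)=2>1 -> COPY to pp4. 5 ppages; refcounts: pp0:2 pp1:2 pp2:2 pp3:1 pp4:1
Op 3: fork(P0) -> P2. 5 ppages; refcounts: pp0:3 pp1:3 pp2:3 pp3:1 pp4:2
Op 4: read(P2, v3) -> 180. No state change.
Op 5: write(P1, v0, 170). refcount(pp0)=3>1 -> COPY to pp5. 6 ppages; refcounts: pp0:2 pp1:3 pp2:3 pp3:1 pp4:2 pp5:1
Op 6: fork(P1) -> P3. 6 ppages; refcounts: pp0:2 pp1:4 pp2:4 pp3:2 pp4:2 pp5:2
Op 7: write(P0, v1, 111). refcount(pp1)=4>1 -> COPY to pp6. 7 ppages; refcounts: pp0:2 pp1:3 pp2:4 pp3:2 pp4:2 pp5:2 pp6:1
Op 8: write(P3, v1, 173). refcount(pp1)=3>1 -> COPY to pp7. 8 ppages; refcounts: pp0:2 pp1:2 pp2:4 pp3:2 pp4:2 pp5:2 pp6:1 pp7:1
Op 9: read(P2, v0) -> 27. No state change.

Answer: 8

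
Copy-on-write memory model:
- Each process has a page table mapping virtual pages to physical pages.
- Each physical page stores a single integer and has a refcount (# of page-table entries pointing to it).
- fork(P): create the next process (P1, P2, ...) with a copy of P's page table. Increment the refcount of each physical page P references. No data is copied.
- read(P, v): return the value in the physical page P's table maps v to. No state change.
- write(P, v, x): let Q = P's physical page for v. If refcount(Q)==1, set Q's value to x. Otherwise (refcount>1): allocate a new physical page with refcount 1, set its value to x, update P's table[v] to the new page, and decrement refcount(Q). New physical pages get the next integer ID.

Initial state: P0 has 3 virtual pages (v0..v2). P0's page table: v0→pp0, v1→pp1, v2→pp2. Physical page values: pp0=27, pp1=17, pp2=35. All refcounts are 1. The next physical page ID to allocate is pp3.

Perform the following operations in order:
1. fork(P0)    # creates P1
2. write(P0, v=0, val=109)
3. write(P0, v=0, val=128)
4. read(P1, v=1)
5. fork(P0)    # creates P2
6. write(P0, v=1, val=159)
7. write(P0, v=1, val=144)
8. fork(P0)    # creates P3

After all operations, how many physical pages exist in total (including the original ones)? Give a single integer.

Op 1: fork(P0) -> P1. 3 ppages; refcounts: pp0:2 pp1:2 pp2:2
Op 2: write(P0, v0, 109). refcount(pp0)=2>1 -> COPY to pp3. 4 ppages; refcounts: pp0:1 pp1:2 pp2:2 pp3:1
Op 3: write(P0, v0, 128). refcount(pp3)=1 -> write in place. 4 ppages; refcounts: pp0:1 pp1:2 pp2:2 pp3:1
Op 4: read(P1, v1) -> 17. No state change.
Op 5: fork(P0) -> P2. 4 ppages; refcounts: pp0:1 pp1:3 pp2:3 pp3:2
Op 6: write(P0, v1, 159). refcount(pp1)=3>1 -> COPY to pp4. 5 ppages; refcounts: pp0:1 pp1:2 pp2:3 pp3:2 pp4:1
Op 7: write(P0, v1, 144). refcount(pp4)=1 -> write in place. 5 ppages; refcounts: pp0:1 pp1:2 pp2:3 pp3:2 pp4:1
Op 8: fork(P0) -> P3. 5 ppages; refcounts: pp0:1 pp1:2 pp2:4 pp3:3 pp4:2

Answer: 5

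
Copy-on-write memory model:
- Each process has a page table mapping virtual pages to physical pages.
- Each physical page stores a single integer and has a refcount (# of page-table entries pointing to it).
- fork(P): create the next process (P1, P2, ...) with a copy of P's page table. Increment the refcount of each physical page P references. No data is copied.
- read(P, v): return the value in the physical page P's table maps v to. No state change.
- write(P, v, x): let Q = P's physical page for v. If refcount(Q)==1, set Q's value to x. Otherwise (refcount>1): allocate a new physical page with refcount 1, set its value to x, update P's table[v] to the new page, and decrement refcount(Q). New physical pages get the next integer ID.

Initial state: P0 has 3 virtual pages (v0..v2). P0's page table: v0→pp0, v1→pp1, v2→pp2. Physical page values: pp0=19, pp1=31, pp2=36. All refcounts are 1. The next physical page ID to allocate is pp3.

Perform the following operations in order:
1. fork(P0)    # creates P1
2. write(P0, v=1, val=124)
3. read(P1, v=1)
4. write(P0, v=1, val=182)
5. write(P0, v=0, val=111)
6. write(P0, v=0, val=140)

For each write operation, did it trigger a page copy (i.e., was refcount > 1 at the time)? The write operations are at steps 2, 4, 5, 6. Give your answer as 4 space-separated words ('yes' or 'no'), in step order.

Op 1: fork(P0) -> P1. 3 ppages; refcounts: pp0:2 pp1:2 pp2:2
Op 2: write(P0, v1, 124). refcount(pp1)=2>1 -> COPY to pp3. 4 ppages; refcounts: pp0:2 pp1:1 pp2:2 pp3:1
Op 3: read(P1, v1) -> 31. No state change.
Op 4: write(P0, v1, 182). refcount(pp3)=1 -> write in place. 4 ppages; refcounts: pp0:2 pp1:1 pp2:2 pp3:1
Op 5: write(P0, v0, 111). refcount(pp0)=2>1 -> COPY to pp4. 5 ppages; refcounts: pp0:1 pp1:1 pp2:2 pp3:1 pp4:1
Op 6: write(P0, v0, 140). refcount(pp4)=1 -> write in place. 5 ppages; refcounts: pp0:1 pp1:1 pp2:2 pp3:1 pp4:1

yes no yes no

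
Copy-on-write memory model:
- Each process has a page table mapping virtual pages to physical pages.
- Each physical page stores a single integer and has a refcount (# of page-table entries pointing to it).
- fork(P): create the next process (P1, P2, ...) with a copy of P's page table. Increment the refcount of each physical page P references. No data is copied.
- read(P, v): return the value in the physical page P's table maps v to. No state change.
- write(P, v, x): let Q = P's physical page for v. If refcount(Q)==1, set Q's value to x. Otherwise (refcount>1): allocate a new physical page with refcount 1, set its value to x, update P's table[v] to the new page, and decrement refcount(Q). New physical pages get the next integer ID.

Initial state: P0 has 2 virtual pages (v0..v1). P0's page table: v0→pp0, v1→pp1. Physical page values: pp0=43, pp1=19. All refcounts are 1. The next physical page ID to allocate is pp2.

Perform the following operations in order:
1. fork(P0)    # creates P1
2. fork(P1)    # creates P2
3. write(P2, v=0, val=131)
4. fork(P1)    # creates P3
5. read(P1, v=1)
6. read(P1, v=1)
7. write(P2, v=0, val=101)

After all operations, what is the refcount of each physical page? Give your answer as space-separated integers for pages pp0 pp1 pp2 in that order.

Answer: 3 4 1

Derivation:
Op 1: fork(P0) -> P1. 2 ppages; refcounts: pp0:2 pp1:2
Op 2: fork(P1) -> P2. 2 ppages; refcounts: pp0:3 pp1:3
Op 3: write(P2, v0, 131). refcount(pp0)=3>1 -> COPY to pp2. 3 ppages; refcounts: pp0:2 pp1:3 pp2:1
Op 4: fork(P1) -> P3. 3 ppages; refcounts: pp0:3 pp1:4 pp2:1
Op 5: read(P1, v1) -> 19. No state change.
Op 6: read(P1, v1) -> 19. No state change.
Op 7: write(P2, v0, 101). refcount(pp2)=1 -> write in place. 3 ppages; refcounts: pp0:3 pp1:4 pp2:1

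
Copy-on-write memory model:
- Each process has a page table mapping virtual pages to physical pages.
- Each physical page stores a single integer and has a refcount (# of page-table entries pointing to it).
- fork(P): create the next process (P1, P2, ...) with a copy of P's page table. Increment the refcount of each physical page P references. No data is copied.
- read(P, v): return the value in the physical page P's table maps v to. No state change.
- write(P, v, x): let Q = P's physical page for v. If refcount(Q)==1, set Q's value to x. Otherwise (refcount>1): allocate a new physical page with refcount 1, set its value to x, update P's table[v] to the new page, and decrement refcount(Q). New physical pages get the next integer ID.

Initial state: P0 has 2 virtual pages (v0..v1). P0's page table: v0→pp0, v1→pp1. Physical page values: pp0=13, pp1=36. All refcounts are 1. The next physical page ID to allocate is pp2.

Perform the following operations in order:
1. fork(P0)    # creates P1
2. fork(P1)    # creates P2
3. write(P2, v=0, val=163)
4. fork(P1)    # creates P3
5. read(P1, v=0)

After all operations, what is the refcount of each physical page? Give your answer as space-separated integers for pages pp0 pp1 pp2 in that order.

Answer: 3 4 1

Derivation:
Op 1: fork(P0) -> P1. 2 ppages; refcounts: pp0:2 pp1:2
Op 2: fork(P1) -> P2. 2 ppages; refcounts: pp0:3 pp1:3
Op 3: write(P2, v0, 163). refcount(pp0)=3>1 -> COPY to pp2. 3 ppages; refcounts: pp0:2 pp1:3 pp2:1
Op 4: fork(P1) -> P3. 3 ppages; refcounts: pp0:3 pp1:4 pp2:1
Op 5: read(P1, v0) -> 13. No state change.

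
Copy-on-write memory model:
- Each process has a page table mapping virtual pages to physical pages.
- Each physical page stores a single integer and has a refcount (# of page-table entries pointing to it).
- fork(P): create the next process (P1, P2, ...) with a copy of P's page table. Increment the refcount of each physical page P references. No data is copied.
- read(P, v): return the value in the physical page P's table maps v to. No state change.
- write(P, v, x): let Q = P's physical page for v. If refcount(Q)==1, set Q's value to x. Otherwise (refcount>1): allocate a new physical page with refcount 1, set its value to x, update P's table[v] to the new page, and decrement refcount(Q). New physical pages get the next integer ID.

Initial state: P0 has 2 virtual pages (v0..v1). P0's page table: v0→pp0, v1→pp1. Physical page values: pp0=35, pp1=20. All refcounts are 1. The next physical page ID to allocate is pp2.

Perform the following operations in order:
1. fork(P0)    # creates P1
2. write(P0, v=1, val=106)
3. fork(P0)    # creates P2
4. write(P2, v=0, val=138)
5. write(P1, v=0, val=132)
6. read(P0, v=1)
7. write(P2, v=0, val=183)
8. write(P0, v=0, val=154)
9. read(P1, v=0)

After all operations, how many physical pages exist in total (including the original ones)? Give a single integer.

Answer: 5

Derivation:
Op 1: fork(P0) -> P1. 2 ppages; refcounts: pp0:2 pp1:2
Op 2: write(P0, v1, 106). refcount(pp1)=2>1 -> COPY to pp2. 3 ppages; refcounts: pp0:2 pp1:1 pp2:1
Op 3: fork(P0) -> P2. 3 ppages; refcounts: pp0:3 pp1:1 pp2:2
Op 4: write(P2, v0, 138). refcount(pp0)=3>1 -> COPY to pp3. 4 ppages; refcounts: pp0:2 pp1:1 pp2:2 pp3:1
Op 5: write(P1, v0, 132). refcount(pp0)=2>1 -> COPY to pp4. 5 ppages; refcounts: pp0:1 pp1:1 pp2:2 pp3:1 pp4:1
Op 6: read(P0, v1) -> 106. No state change.
Op 7: write(P2, v0, 183). refcount(pp3)=1 -> write in place. 5 ppages; refcounts: pp0:1 pp1:1 pp2:2 pp3:1 pp4:1
Op 8: write(P0, v0, 154). refcount(pp0)=1 -> write in place. 5 ppages; refcounts: pp0:1 pp1:1 pp2:2 pp3:1 pp4:1
Op 9: read(P1, v0) -> 132. No state change.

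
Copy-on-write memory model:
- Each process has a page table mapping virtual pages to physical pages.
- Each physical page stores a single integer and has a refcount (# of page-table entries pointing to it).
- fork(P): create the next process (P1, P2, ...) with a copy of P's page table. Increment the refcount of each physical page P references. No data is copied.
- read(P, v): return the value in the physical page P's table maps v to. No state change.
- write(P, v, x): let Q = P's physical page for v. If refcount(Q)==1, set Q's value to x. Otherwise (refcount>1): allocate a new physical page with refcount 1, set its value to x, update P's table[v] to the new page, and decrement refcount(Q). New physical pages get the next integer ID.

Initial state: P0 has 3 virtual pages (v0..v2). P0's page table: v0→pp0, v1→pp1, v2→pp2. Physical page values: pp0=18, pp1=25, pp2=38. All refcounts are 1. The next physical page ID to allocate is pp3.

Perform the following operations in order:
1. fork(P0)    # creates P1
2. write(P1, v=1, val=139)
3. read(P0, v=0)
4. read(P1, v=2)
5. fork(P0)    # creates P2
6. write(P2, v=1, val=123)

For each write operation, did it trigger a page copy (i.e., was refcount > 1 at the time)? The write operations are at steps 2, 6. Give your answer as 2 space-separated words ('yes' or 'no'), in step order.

Op 1: fork(P0) -> P1. 3 ppages; refcounts: pp0:2 pp1:2 pp2:2
Op 2: write(P1, v1, 139). refcount(pp1)=2>1 -> COPY to pp3. 4 ppages; refcounts: pp0:2 pp1:1 pp2:2 pp3:1
Op 3: read(P0, v0) -> 18. No state change.
Op 4: read(P1, v2) -> 38. No state change.
Op 5: fork(P0) -> P2. 4 ppages; refcounts: pp0:3 pp1:2 pp2:3 pp3:1
Op 6: write(P2, v1, 123). refcount(pp1)=2>1 -> COPY to pp4. 5 ppages; refcounts: pp0:3 pp1:1 pp2:3 pp3:1 pp4:1

yes yes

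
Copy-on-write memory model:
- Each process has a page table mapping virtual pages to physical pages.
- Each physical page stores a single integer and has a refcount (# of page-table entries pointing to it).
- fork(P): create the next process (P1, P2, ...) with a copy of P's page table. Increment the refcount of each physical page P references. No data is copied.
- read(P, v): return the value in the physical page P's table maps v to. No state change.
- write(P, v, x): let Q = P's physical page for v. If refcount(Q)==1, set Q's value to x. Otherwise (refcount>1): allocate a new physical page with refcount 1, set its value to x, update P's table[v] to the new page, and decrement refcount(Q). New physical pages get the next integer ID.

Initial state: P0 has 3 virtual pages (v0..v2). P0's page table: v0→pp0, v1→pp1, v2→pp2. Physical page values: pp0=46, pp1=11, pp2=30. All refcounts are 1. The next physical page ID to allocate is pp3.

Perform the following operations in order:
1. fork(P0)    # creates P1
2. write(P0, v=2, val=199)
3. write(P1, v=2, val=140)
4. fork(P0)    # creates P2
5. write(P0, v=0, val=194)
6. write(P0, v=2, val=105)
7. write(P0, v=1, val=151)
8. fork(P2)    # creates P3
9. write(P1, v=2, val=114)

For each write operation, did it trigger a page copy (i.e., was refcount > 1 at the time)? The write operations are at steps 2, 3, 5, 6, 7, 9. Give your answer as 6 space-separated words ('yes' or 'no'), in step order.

Op 1: fork(P0) -> P1. 3 ppages; refcounts: pp0:2 pp1:2 pp2:2
Op 2: write(P0, v2, 199). refcount(pp2)=2>1 -> COPY to pp3. 4 ppages; refcounts: pp0:2 pp1:2 pp2:1 pp3:1
Op 3: write(P1, v2, 140). refcount(pp2)=1 -> write in place. 4 ppages; refcounts: pp0:2 pp1:2 pp2:1 pp3:1
Op 4: fork(P0) -> P2. 4 ppages; refcounts: pp0:3 pp1:3 pp2:1 pp3:2
Op 5: write(P0, v0, 194). refcount(pp0)=3>1 -> COPY to pp4. 5 ppages; refcounts: pp0:2 pp1:3 pp2:1 pp3:2 pp4:1
Op 6: write(P0, v2, 105). refcount(pp3)=2>1 -> COPY to pp5. 6 ppages; refcounts: pp0:2 pp1:3 pp2:1 pp3:1 pp4:1 pp5:1
Op 7: write(P0, v1, 151). refcount(pp1)=3>1 -> COPY to pp6. 7 ppages; refcounts: pp0:2 pp1:2 pp2:1 pp3:1 pp4:1 pp5:1 pp6:1
Op 8: fork(P2) -> P3. 7 ppages; refcounts: pp0:3 pp1:3 pp2:1 pp3:2 pp4:1 pp5:1 pp6:1
Op 9: write(P1, v2, 114). refcount(pp2)=1 -> write in place. 7 ppages; refcounts: pp0:3 pp1:3 pp2:1 pp3:2 pp4:1 pp5:1 pp6:1

yes no yes yes yes no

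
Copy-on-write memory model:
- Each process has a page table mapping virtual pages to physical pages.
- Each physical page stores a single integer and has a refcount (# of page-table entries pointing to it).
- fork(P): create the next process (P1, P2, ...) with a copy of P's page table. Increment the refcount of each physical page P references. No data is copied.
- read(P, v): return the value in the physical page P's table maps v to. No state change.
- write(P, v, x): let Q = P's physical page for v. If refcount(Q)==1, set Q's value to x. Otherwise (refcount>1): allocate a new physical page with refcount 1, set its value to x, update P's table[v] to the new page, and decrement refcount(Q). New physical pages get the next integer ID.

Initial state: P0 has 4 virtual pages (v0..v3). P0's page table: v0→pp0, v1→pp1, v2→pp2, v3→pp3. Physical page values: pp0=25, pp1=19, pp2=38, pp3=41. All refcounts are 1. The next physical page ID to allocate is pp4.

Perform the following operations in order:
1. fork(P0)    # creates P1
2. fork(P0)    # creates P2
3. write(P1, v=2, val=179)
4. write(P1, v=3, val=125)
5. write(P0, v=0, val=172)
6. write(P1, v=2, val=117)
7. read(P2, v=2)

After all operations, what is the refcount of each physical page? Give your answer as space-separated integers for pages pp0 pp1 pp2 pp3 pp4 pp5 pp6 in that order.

Answer: 2 3 2 2 1 1 1

Derivation:
Op 1: fork(P0) -> P1. 4 ppages; refcounts: pp0:2 pp1:2 pp2:2 pp3:2
Op 2: fork(P0) -> P2. 4 ppages; refcounts: pp0:3 pp1:3 pp2:3 pp3:3
Op 3: write(P1, v2, 179). refcount(pp2)=3>1 -> COPY to pp4. 5 ppages; refcounts: pp0:3 pp1:3 pp2:2 pp3:3 pp4:1
Op 4: write(P1, v3, 125). refcount(pp3)=3>1 -> COPY to pp5. 6 ppages; refcounts: pp0:3 pp1:3 pp2:2 pp3:2 pp4:1 pp5:1
Op 5: write(P0, v0, 172). refcount(pp0)=3>1 -> COPY to pp6. 7 ppages; refcounts: pp0:2 pp1:3 pp2:2 pp3:2 pp4:1 pp5:1 pp6:1
Op 6: write(P1, v2, 117). refcount(pp4)=1 -> write in place. 7 ppages; refcounts: pp0:2 pp1:3 pp2:2 pp3:2 pp4:1 pp5:1 pp6:1
Op 7: read(P2, v2) -> 38. No state change.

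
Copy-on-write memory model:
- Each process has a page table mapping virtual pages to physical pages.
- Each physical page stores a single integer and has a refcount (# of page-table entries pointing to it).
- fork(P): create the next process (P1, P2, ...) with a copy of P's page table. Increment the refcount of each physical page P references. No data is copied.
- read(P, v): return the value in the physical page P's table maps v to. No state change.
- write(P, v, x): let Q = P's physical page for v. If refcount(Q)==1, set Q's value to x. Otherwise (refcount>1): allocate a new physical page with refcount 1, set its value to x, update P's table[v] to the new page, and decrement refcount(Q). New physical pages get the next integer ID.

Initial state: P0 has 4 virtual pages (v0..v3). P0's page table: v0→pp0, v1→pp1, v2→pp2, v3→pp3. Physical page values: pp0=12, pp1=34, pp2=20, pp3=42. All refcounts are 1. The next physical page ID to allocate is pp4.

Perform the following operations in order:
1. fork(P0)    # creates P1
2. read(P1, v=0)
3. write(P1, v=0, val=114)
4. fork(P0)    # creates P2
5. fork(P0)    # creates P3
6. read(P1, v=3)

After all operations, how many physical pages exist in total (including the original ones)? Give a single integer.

Answer: 5

Derivation:
Op 1: fork(P0) -> P1. 4 ppages; refcounts: pp0:2 pp1:2 pp2:2 pp3:2
Op 2: read(P1, v0) -> 12. No state change.
Op 3: write(P1, v0, 114). refcount(pp0)=2>1 -> COPY to pp4. 5 ppages; refcounts: pp0:1 pp1:2 pp2:2 pp3:2 pp4:1
Op 4: fork(P0) -> P2. 5 ppages; refcounts: pp0:2 pp1:3 pp2:3 pp3:3 pp4:1
Op 5: fork(P0) -> P3. 5 ppages; refcounts: pp0:3 pp1:4 pp2:4 pp3:4 pp4:1
Op 6: read(P1, v3) -> 42. No state change.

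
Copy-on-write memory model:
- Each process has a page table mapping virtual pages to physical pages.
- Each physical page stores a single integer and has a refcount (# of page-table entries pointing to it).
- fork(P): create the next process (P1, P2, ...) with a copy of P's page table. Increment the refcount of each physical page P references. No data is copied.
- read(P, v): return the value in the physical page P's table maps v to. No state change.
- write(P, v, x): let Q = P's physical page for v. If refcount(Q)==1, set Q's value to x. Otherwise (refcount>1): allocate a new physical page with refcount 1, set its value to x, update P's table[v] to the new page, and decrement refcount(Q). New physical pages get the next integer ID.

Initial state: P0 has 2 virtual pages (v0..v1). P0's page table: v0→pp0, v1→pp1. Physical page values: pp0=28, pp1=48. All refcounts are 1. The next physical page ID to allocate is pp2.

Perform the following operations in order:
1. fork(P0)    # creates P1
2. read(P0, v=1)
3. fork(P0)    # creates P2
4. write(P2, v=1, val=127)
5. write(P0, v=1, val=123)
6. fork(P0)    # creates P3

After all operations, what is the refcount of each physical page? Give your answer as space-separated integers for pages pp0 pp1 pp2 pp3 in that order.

Op 1: fork(P0) -> P1. 2 ppages; refcounts: pp0:2 pp1:2
Op 2: read(P0, v1) -> 48. No state change.
Op 3: fork(P0) -> P2. 2 ppages; refcounts: pp0:3 pp1:3
Op 4: write(P2, v1, 127). refcount(pp1)=3>1 -> COPY to pp2. 3 ppages; refcounts: pp0:3 pp1:2 pp2:1
Op 5: write(P0, v1, 123). refcount(pp1)=2>1 -> COPY to pp3. 4 ppages; refcounts: pp0:3 pp1:1 pp2:1 pp3:1
Op 6: fork(P0) -> P3. 4 ppages; refcounts: pp0:4 pp1:1 pp2:1 pp3:2

Answer: 4 1 1 2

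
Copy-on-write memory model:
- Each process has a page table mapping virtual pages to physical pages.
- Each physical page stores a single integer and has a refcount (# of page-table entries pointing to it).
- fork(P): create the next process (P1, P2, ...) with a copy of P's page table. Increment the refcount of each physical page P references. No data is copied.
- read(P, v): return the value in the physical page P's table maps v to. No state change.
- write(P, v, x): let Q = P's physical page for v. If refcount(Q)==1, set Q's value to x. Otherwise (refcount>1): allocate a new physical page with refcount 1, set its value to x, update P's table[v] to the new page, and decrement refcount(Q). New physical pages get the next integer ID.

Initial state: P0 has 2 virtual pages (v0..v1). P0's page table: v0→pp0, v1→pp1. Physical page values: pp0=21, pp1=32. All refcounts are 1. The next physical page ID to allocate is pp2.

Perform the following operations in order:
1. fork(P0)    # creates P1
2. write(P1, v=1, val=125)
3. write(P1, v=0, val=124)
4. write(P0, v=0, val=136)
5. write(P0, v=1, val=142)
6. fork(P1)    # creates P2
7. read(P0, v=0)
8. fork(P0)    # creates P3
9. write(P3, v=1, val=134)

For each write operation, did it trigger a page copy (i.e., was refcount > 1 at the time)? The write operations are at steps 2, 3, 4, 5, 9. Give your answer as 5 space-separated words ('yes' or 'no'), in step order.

Op 1: fork(P0) -> P1. 2 ppages; refcounts: pp0:2 pp1:2
Op 2: write(P1, v1, 125). refcount(pp1)=2>1 -> COPY to pp2. 3 ppages; refcounts: pp0:2 pp1:1 pp2:1
Op 3: write(P1, v0, 124). refcount(pp0)=2>1 -> COPY to pp3. 4 ppages; refcounts: pp0:1 pp1:1 pp2:1 pp3:1
Op 4: write(P0, v0, 136). refcount(pp0)=1 -> write in place. 4 ppages; refcounts: pp0:1 pp1:1 pp2:1 pp3:1
Op 5: write(P0, v1, 142). refcount(pp1)=1 -> write in place. 4 ppages; refcounts: pp0:1 pp1:1 pp2:1 pp3:1
Op 6: fork(P1) -> P2. 4 ppages; refcounts: pp0:1 pp1:1 pp2:2 pp3:2
Op 7: read(P0, v0) -> 136. No state change.
Op 8: fork(P0) -> P3. 4 ppages; refcounts: pp0:2 pp1:2 pp2:2 pp3:2
Op 9: write(P3, v1, 134). refcount(pp1)=2>1 -> COPY to pp4. 5 ppages; refcounts: pp0:2 pp1:1 pp2:2 pp3:2 pp4:1

yes yes no no yes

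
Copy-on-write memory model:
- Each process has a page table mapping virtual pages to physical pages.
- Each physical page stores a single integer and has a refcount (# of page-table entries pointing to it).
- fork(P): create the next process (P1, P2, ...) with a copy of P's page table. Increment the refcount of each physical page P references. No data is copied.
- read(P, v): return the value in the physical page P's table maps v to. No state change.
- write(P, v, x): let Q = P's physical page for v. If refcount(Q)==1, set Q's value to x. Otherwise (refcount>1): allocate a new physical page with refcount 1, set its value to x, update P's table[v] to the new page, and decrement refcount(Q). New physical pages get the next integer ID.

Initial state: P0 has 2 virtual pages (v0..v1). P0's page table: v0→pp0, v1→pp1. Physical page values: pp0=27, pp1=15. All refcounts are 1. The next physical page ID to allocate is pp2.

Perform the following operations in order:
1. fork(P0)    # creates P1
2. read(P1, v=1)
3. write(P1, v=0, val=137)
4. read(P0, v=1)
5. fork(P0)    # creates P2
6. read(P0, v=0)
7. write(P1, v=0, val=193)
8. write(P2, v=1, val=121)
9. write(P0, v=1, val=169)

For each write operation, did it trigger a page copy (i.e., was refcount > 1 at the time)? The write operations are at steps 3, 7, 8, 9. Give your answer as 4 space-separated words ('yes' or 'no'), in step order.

Op 1: fork(P0) -> P1. 2 ppages; refcounts: pp0:2 pp1:2
Op 2: read(P1, v1) -> 15. No state change.
Op 3: write(P1, v0, 137). refcount(pp0)=2>1 -> COPY to pp2. 3 ppages; refcounts: pp0:1 pp1:2 pp2:1
Op 4: read(P0, v1) -> 15. No state change.
Op 5: fork(P0) -> P2. 3 ppages; refcounts: pp0:2 pp1:3 pp2:1
Op 6: read(P0, v0) -> 27. No state change.
Op 7: write(P1, v0, 193). refcount(pp2)=1 -> write in place. 3 ppages; refcounts: pp0:2 pp1:3 pp2:1
Op 8: write(P2, v1, 121). refcount(pp1)=3>1 -> COPY to pp3. 4 ppages; refcounts: pp0:2 pp1:2 pp2:1 pp3:1
Op 9: write(P0, v1, 169). refcount(pp1)=2>1 -> COPY to pp4. 5 ppages; refcounts: pp0:2 pp1:1 pp2:1 pp3:1 pp4:1

yes no yes yes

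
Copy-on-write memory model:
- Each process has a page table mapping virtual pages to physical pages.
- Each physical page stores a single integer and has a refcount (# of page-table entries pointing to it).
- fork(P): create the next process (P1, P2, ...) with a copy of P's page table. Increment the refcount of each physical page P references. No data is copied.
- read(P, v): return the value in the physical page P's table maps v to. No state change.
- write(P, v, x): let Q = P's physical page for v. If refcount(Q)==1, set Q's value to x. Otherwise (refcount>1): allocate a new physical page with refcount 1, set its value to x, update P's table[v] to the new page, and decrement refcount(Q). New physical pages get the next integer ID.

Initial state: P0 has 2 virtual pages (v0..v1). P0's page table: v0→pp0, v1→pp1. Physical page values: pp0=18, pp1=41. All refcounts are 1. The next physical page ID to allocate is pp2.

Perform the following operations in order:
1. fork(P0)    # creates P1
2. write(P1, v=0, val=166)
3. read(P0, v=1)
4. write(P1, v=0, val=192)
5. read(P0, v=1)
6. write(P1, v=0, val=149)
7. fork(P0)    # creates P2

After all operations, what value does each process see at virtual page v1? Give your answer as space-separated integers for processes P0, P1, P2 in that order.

Op 1: fork(P0) -> P1. 2 ppages; refcounts: pp0:2 pp1:2
Op 2: write(P1, v0, 166). refcount(pp0)=2>1 -> COPY to pp2. 3 ppages; refcounts: pp0:1 pp1:2 pp2:1
Op 3: read(P0, v1) -> 41. No state change.
Op 4: write(P1, v0, 192). refcount(pp2)=1 -> write in place. 3 ppages; refcounts: pp0:1 pp1:2 pp2:1
Op 5: read(P0, v1) -> 41. No state change.
Op 6: write(P1, v0, 149). refcount(pp2)=1 -> write in place. 3 ppages; refcounts: pp0:1 pp1:2 pp2:1
Op 7: fork(P0) -> P2. 3 ppages; refcounts: pp0:2 pp1:3 pp2:1
P0: v1 -> pp1 = 41
P1: v1 -> pp1 = 41
P2: v1 -> pp1 = 41

Answer: 41 41 41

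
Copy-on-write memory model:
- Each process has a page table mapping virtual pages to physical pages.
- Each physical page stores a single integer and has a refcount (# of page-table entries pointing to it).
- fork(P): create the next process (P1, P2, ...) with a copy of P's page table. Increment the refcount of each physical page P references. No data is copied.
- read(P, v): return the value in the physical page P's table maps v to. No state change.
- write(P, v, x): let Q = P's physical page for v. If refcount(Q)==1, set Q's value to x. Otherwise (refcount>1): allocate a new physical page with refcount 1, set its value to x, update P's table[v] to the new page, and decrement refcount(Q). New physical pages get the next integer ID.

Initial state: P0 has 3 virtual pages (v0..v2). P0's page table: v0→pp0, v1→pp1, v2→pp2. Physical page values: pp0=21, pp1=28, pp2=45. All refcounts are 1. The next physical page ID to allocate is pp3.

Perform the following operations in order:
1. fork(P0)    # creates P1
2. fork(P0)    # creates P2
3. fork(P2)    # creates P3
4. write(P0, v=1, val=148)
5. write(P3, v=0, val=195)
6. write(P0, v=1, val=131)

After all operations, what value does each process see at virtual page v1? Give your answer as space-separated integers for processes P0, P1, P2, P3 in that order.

Op 1: fork(P0) -> P1. 3 ppages; refcounts: pp0:2 pp1:2 pp2:2
Op 2: fork(P0) -> P2. 3 ppages; refcounts: pp0:3 pp1:3 pp2:3
Op 3: fork(P2) -> P3. 3 ppages; refcounts: pp0:4 pp1:4 pp2:4
Op 4: write(P0, v1, 148). refcount(pp1)=4>1 -> COPY to pp3. 4 ppages; refcounts: pp0:4 pp1:3 pp2:4 pp3:1
Op 5: write(P3, v0, 195). refcount(pp0)=4>1 -> COPY to pp4. 5 ppages; refcounts: pp0:3 pp1:3 pp2:4 pp3:1 pp4:1
Op 6: write(P0, v1, 131). refcount(pp3)=1 -> write in place. 5 ppages; refcounts: pp0:3 pp1:3 pp2:4 pp3:1 pp4:1
P0: v1 -> pp3 = 131
P1: v1 -> pp1 = 28
P2: v1 -> pp1 = 28
P3: v1 -> pp1 = 28

Answer: 131 28 28 28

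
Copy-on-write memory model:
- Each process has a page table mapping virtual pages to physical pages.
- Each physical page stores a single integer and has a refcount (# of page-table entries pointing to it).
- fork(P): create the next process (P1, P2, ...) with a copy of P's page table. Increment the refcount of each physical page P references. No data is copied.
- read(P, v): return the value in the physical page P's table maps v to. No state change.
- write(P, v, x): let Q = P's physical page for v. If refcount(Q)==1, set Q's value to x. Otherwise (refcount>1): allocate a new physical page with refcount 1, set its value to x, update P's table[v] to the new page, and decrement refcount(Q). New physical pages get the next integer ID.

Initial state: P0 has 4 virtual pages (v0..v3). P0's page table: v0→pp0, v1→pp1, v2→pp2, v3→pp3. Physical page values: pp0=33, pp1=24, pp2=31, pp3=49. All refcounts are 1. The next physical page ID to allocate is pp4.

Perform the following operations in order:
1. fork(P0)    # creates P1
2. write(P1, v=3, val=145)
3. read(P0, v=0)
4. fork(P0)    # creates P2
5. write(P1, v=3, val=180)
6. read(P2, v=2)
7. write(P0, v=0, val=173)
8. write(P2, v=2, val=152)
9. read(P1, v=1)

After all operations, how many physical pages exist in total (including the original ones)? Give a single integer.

Answer: 7

Derivation:
Op 1: fork(P0) -> P1. 4 ppages; refcounts: pp0:2 pp1:2 pp2:2 pp3:2
Op 2: write(P1, v3, 145). refcount(pp3)=2>1 -> COPY to pp4. 5 ppages; refcounts: pp0:2 pp1:2 pp2:2 pp3:1 pp4:1
Op 3: read(P0, v0) -> 33. No state change.
Op 4: fork(P0) -> P2. 5 ppages; refcounts: pp0:3 pp1:3 pp2:3 pp3:2 pp4:1
Op 5: write(P1, v3, 180). refcount(pp4)=1 -> write in place. 5 ppages; refcounts: pp0:3 pp1:3 pp2:3 pp3:2 pp4:1
Op 6: read(P2, v2) -> 31. No state change.
Op 7: write(P0, v0, 173). refcount(pp0)=3>1 -> COPY to pp5. 6 ppages; refcounts: pp0:2 pp1:3 pp2:3 pp3:2 pp4:1 pp5:1
Op 8: write(P2, v2, 152). refcount(pp2)=3>1 -> COPY to pp6. 7 ppages; refcounts: pp0:2 pp1:3 pp2:2 pp3:2 pp4:1 pp5:1 pp6:1
Op 9: read(P1, v1) -> 24. No state change.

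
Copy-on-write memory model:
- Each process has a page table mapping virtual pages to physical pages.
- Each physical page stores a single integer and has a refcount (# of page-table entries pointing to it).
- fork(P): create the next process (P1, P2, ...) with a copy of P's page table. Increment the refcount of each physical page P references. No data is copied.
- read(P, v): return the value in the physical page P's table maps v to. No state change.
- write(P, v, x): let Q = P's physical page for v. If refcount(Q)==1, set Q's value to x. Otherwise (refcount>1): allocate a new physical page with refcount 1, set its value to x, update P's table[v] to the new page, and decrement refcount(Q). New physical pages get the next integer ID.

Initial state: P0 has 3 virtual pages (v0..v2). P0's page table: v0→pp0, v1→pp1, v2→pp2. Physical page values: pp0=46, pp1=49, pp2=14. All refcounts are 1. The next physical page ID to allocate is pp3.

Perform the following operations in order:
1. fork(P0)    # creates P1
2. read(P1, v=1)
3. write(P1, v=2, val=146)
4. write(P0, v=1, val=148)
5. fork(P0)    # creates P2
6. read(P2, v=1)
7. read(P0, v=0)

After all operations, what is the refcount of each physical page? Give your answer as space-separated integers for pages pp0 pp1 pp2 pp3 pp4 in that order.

Op 1: fork(P0) -> P1. 3 ppages; refcounts: pp0:2 pp1:2 pp2:2
Op 2: read(P1, v1) -> 49. No state change.
Op 3: write(P1, v2, 146). refcount(pp2)=2>1 -> COPY to pp3. 4 ppages; refcounts: pp0:2 pp1:2 pp2:1 pp3:1
Op 4: write(P0, v1, 148). refcount(pp1)=2>1 -> COPY to pp4. 5 ppages; refcounts: pp0:2 pp1:1 pp2:1 pp3:1 pp4:1
Op 5: fork(P0) -> P2. 5 ppages; refcounts: pp0:3 pp1:1 pp2:2 pp3:1 pp4:2
Op 6: read(P2, v1) -> 148. No state change.
Op 7: read(P0, v0) -> 46. No state change.

Answer: 3 1 2 1 2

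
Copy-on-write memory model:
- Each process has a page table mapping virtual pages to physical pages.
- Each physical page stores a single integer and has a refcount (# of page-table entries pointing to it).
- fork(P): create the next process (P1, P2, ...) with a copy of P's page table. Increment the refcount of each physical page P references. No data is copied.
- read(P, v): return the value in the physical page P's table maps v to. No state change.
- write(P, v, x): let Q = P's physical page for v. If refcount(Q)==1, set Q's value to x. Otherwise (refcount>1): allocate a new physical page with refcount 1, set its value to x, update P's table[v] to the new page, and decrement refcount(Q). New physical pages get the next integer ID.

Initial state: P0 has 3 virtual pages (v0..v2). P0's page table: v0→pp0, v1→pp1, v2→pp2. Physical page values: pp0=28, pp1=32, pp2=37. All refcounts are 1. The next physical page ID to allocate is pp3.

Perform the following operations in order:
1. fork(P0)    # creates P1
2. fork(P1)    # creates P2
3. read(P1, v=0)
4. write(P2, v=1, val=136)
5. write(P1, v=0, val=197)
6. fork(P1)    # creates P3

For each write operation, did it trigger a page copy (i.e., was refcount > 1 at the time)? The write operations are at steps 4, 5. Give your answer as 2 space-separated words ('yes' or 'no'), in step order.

Op 1: fork(P0) -> P1. 3 ppages; refcounts: pp0:2 pp1:2 pp2:2
Op 2: fork(P1) -> P2. 3 ppages; refcounts: pp0:3 pp1:3 pp2:3
Op 3: read(P1, v0) -> 28. No state change.
Op 4: write(P2, v1, 136). refcount(pp1)=3>1 -> COPY to pp3. 4 ppages; refcounts: pp0:3 pp1:2 pp2:3 pp3:1
Op 5: write(P1, v0, 197). refcount(pp0)=3>1 -> COPY to pp4. 5 ppages; refcounts: pp0:2 pp1:2 pp2:3 pp3:1 pp4:1
Op 6: fork(P1) -> P3. 5 ppages; refcounts: pp0:2 pp1:3 pp2:4 pp3:1 pp4:2

yes yes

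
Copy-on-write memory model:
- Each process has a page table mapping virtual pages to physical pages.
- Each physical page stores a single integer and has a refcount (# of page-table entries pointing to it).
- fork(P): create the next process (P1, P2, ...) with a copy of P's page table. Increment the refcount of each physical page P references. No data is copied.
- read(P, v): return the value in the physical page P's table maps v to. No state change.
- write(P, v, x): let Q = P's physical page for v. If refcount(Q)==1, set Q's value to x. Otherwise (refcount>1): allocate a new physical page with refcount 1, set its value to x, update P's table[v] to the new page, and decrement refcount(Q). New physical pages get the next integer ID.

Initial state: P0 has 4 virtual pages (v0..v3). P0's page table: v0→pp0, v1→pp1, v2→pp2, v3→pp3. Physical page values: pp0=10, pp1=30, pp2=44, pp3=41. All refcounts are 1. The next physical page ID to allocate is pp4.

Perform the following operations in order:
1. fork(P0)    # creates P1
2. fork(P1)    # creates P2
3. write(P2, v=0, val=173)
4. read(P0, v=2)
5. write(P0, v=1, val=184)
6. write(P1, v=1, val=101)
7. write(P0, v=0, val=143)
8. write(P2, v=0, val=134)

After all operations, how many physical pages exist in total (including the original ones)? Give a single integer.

Answer: 8

Derivation:
Op 1: fork(P0) -> P1. 4 ppages; refcounts: pp0:2 pp1:2 pp2:2 pp3:2
Op 2: fork(P1) -> P2. 4 ppages; refcounts: pp0:3 pp1:3 pp2:3 pp3:3
Op 3: write(P2, v0, 173). refcount(pp0)=3>1 -> COPY to pp4. 5 ppages; refcounts: pp0:2 pp1:3 pp2:3 pp3:3 pp4:1
Op 4: read(P0, v2) -> 44. No state change.
Op 5: write(P0, v1, 184). refcount(pp1)=3>1 -> COPY to pp5. 6 ppages; refcounts: pp0:2 pp1:2 pp2:3 pp3:3 pp4:1 pp5:1
Op 6: write(P1, v1, 101). refcount(pp1)=2>1 -> COPY to pp6. 7 ppages; refcounts: pp0:2 pp1:1 pp2:3 pp3:3 pp4:1 pp5:1 pp6:1
Op 7: write(P0, v0, 143). refcount(pp0)=2>1 -> COPY to pp7. 8 ppages; refcounts: pp0:1 pp1:1 pp2:3 pp3:3 pp4:1 pp5:1 pp6:1 pp7:1
Op 8: write(P2, v0, 134). refcount(pp4)=1 -> write in place. 8 ppages; refcounts: pp0:1 pp1:1 pp2:3 pp3:3 pp4:1 pp5:1 pp6:1 pp7:1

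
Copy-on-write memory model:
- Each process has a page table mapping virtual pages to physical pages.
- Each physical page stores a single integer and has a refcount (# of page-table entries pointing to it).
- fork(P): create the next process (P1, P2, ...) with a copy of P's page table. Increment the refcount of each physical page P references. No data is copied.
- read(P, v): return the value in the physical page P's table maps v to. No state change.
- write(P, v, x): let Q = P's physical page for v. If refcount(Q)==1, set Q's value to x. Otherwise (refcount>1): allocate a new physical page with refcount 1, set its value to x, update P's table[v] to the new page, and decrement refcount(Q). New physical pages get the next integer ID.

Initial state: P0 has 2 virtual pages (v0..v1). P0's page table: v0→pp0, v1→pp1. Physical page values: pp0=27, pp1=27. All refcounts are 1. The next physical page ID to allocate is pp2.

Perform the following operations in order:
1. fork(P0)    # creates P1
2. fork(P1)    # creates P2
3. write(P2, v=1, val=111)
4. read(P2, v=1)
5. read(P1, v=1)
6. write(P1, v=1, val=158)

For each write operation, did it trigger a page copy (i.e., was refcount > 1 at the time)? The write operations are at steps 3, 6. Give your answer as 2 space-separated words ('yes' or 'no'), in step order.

Op 1: fork(P0) -> P1. 2 ppages; refcounts: pp0:2 pp1:2
Op 2: fork(P1) -> P2. 2 ppages; refcounts: pp0:3 pp1:3
Op 3: write(P2, v1, 111). refcount(pp1)=3>1 -> COPY to pp2. 3 ppages; refcounts: pp0:3 pp1:2 pp2:1
Op 4: read(P2, v1) -> 111. No state change.
Op 5: read(P1, v1) -> 27. No state change.
Op 6: write(P1, v1, 158). refcount(pp1)=2>1 -> COPY to pp3. 4 ppages; refcounts: pp0:3 pp1:1 pp2:1 pp3:1

yes yes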